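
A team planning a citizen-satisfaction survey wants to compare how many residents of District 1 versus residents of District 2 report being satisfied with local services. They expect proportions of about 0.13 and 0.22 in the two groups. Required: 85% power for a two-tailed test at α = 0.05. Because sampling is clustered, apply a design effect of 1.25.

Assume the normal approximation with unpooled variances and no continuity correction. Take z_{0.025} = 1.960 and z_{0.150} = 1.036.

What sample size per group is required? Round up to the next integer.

n = 395 per group

n = (z_{α/2} + z_β)² · [p₁(1−p₁) + p₂(1−p₂)] / (p₁ − p₂)²
  = (1.960 + 1.036)² · (0.13·0.87 + 0.22·0.78) / (-0.09)²
  = (2.996)² · (0.1131 + 0.1716) / 0.0081
  = 8.9760 · 0.2847 / 0.0081
  = 315.49
Design effect: 1.25 × 315.49 = 394.36.
Round up → n = 395 per group.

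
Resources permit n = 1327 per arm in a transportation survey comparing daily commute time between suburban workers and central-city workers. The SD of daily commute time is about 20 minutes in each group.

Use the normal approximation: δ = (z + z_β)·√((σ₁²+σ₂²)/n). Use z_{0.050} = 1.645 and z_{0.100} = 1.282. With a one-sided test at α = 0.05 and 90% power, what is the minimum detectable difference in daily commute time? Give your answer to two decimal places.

Minimum detectable difference ≈ 2.27 minutes

δ = (z_α + z_β) · √((σ₁²+σ₂²)/n)
  = (1.645 + 1.282) · √(800/1327)
  = 2.927 · √0.60286
  = 2.927 · 0.7764
  = 2.2726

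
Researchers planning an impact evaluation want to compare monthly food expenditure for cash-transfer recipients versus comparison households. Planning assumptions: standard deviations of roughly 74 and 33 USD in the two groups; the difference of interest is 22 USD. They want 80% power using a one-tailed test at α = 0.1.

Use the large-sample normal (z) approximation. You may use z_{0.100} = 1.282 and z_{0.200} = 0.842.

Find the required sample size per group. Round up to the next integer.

n = (z_α + z_β)² · (σ₁² + σ₂²) / δ²
  = (1.282 + 0.842)² · (74² + 33² = 6565) / 22²
  = 4.5114 · 6565 / 484
  = 61.19
Round up → n = 62 per group.

n = 62 per group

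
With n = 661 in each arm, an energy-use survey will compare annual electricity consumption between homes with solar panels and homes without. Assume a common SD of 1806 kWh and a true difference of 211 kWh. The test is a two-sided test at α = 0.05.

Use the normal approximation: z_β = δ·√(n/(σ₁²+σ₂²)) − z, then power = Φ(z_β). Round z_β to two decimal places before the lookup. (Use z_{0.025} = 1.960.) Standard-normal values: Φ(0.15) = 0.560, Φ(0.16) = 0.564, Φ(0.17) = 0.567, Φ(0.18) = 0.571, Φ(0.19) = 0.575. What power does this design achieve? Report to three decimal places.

z_β = δ·√(n/(σ₁²+σ₂²)) − z_{α/2}
    = 211 · √(661/6523272) − 1.960
    = 211 · 0.01007 − 1.960
    = 2.1240 − 1.960 = 0.1640 → 0.16
Power = Φ(0.16) = 0.564.

Power ≈ 0.564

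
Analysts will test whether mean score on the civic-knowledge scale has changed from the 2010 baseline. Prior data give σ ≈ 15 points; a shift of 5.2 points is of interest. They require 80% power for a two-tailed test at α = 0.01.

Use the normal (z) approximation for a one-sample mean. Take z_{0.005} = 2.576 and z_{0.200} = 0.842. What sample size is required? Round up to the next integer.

n = 98

n = (z_{α/2} + z_β)² · σ² / δ²
  = (2.576 + 0.842)² · 15² / 5.2²
  = 11.6827 · 225 / 27.04
  = 97.21
Round up → n = 98.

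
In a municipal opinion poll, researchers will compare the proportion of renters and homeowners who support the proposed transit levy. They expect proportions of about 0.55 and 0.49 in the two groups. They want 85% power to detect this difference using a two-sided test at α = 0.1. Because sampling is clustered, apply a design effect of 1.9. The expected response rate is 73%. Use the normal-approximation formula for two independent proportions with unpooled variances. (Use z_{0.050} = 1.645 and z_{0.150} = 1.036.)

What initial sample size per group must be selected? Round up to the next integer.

n = 2585 per group

n = (z_{α/2} + z_β)² · [p₁(1−p₁) + p₂(1−p₂)] / (p₁ − p₂)²
  = (1.645 + 1.036)² · (0.55·0.45 + 0.49·0.51) / (0.06)²
  = (2.681)² · (0.2475 + 0.2499) / 0.0036
  = 7.1878 · 0.4974 / 0.0036
  = 993.11
Design effect: 1.9 × 993.11 = 1886.91.
Adjust for 73% response: 1886.91 / 0.73 = 2584.80.
Round up → n = 2585 per group.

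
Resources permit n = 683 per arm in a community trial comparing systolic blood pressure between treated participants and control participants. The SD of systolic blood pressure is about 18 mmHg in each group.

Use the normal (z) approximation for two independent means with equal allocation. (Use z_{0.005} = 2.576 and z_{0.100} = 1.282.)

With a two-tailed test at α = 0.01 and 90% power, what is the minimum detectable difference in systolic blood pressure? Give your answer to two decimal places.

δ = (z_{α/2} + z_β) · √((σ₁²+σ₂²)/n)
  = (2.576 + 1.282) · √(648/683)
  = 3.858 · √0.94876
  = 3.858 · 0.9740
  = 3.7578

Minimum detectable difference ≈ 3.76 mmHg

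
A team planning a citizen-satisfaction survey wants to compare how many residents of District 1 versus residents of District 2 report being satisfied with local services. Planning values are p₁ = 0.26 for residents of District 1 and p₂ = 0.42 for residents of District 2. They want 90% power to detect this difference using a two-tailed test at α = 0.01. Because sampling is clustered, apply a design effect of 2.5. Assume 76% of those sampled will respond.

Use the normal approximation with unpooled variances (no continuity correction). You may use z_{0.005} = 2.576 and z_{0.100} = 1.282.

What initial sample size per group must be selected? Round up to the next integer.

n = (z_{α/2} + z_β)² · [p₁(1−p₁) + p₂(1−p₂)] / (p₁ − p₂)²
  = (2.576 + 1.282)² · (0.26·0.74 + 0.42·0.58) / (-0.16)²
  = (3.858)² · (0.1924 + 0.2436) / 0.0256
  = 14.8842 · 0.4360 / 0.0256
  = 253.50
Design effect: 2.5 × 253.50 = 633.74.
Adjust for 76% response: 633.74 / 0.76 = 833.87.
Round up → n = 834 per group.

n = 834 per group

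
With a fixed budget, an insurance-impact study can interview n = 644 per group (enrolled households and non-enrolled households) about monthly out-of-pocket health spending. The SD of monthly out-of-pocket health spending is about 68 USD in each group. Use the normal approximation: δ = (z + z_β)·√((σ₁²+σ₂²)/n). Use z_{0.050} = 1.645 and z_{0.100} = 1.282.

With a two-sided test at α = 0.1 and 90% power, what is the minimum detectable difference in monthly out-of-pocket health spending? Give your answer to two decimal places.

δ = (z_{α/2} + z_β) · √((σ₁²+σ₂²)/n)
  = (1.645 + 1.282) · √(9248/644)
  = 2.927 · √14.3602
  = 2.927 · 3.7895
  = 11.0918

Minimum detectable difference ≈ 11.09 USD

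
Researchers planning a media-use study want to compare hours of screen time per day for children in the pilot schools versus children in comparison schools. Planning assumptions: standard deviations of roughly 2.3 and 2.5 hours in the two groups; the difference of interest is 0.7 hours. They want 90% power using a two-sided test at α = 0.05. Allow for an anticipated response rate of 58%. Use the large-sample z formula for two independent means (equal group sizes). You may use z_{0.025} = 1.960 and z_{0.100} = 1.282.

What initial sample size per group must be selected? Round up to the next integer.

n = 427 per group

n = (z_{α/2} + z_β)² · (σ₁² + σ₂²) / δ²
  = (1.960 + 1.282)² · (2.3² + 2.5² = 11.54) / 0.7²
  = 10.5106 · 11.54 / 0.49
  = 247.53
Adjust for 58% response: 247.53 / 0.58 = 426.78.
Round up → n = 427 per group.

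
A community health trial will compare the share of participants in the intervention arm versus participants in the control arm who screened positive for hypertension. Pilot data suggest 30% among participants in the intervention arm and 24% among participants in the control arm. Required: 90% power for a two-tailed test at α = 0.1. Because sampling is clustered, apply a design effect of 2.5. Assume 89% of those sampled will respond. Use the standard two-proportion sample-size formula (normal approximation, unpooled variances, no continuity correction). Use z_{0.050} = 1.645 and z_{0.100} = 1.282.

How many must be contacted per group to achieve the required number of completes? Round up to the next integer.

n = 2624 per group

n = (z_{α/2} + z_β)² · [p₁(1−p₁) + p₂(1−p₂)] / (p₁ − p₂)²
  = (1.645 + 1.282)² · (0.30·0.70 + 0.24·0.76) / (0.06)²
  = (2.927)² · (0.2100 + 0.1824) / 0.0036
  = 8.5673 · 0.3924 / 0.0036
  = 933.84
Design effect: 2.5 × 933.84 = 2334.60.
Adjust for 89% response: 2334.60 / 0.89 = 2623.14.
Round up → n = 2624 per group.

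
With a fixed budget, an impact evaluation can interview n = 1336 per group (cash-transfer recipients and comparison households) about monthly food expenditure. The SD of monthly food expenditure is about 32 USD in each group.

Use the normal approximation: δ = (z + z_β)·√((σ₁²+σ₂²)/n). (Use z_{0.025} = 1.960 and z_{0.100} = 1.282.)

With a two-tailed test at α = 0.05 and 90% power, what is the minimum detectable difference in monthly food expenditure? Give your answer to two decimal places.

Minimum detectable difference ≈ 4.01 USD

δ = (z_{α/2} + z_β) · √((σ₁²+σ₂²)/n)
  = (1.960 + 1.282) · √(2048/1336)
  = 3.242 · √1.5329
  = 3.242 · 1.2381
  = 4.0140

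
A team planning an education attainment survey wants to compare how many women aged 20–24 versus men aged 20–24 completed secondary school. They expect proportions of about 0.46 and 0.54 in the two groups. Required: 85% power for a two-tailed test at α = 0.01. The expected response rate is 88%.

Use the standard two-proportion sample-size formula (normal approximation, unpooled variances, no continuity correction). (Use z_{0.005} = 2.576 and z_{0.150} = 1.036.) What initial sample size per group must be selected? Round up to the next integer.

n = (z_{α/2} + z_β)² · [p₁(1−p₁) + p₂(1−p₂)] / (p₁ − p₂)²
  = (2.576 + 1.036)² · (0.46·0.54 + 0.54·0.46) / (-0.08)²
  = (3.612)² · (0.2484 + 0.2484) / 0.0064
  = 13.0465 · 0.4968 / 0.0064
  = 1012.74
Adjust for 88% response: 1012.74 / 0.88 = 1150.84.
Round up → n = 1151 per group.

n = 1151 per group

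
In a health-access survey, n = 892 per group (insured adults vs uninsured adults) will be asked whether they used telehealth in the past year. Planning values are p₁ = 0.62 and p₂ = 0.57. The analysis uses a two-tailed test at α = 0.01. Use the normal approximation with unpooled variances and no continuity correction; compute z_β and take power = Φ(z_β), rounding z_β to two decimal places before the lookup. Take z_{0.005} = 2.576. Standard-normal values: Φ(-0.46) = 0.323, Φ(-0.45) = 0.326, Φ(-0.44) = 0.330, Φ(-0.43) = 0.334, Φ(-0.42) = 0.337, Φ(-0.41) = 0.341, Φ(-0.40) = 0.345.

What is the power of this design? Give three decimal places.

z_β = |p₁−p₂|·√(n/[p₁q₁+p₂q₂]) − z_{α/2}
    = 0.05 · √(892/0.4807) − 2.576
    = 0.05 · 43.0770 − 2.576
    = 2.1538 − 2.576 = -0.4222 → -0.42
Power = Φ(-0.42) = 0.337.

Power ≈ 0.337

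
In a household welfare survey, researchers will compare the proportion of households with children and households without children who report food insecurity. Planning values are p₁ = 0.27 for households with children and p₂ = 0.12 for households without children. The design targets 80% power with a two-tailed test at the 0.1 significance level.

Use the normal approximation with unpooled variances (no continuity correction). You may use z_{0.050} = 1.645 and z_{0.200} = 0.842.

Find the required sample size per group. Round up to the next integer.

n = 84 per group

n = (z_{α/2} + z_β)² · [p₁(1−p₁) + p₂(1−p₂)] / (p₁ − p₂)²
  = (1.645 + 0.842)² · (0.27·0.73 + 0.12·0.88) / (0.15)²
  = (2.487)² · (0.1971 + 0.1056) / 0.0225
  = 6.1852 · 0.3027 / 0.0225
  = 83.21
Round up → n = 84 per group.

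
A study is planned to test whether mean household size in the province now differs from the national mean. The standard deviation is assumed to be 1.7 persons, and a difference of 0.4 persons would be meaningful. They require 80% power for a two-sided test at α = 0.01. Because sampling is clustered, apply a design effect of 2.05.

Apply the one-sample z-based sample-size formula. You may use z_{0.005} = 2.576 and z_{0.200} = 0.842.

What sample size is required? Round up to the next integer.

n = (z_{α/2} + z_β)² · σ² / δ²
  = (2.576 + 0.842)² · 1.7² / 0.4²
  = 11.6827 · 2.89 / 0.16
  = 211.02
Design effect: 2.05 × 211.02 = 432.59.
Round up → n = 433.

n = 433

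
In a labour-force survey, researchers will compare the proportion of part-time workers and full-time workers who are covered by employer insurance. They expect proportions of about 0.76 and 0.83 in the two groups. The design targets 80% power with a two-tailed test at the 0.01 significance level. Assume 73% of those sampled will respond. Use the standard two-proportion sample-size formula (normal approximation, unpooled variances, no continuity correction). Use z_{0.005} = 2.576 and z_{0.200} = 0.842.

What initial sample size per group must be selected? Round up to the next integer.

n = (z_{α/2} + z_β)² · [p₁(1−p₁) + p₂(1−p₂)] / (p₁ − p₂)²
  = (2.576 + 0.842)² · (0.76·0.24 + 0.83·0.17) / (-0.07)²
  = (3.418)² · (0.1824 + 0.1411) / 0.0049
  = 11.6827 · 0.3235 / 0.0049
  = 771.30
Adjust for 73% response: 771.30 / 0.73 = 1056.57.
Round up → n = 1057 per group.

n = 1057 per group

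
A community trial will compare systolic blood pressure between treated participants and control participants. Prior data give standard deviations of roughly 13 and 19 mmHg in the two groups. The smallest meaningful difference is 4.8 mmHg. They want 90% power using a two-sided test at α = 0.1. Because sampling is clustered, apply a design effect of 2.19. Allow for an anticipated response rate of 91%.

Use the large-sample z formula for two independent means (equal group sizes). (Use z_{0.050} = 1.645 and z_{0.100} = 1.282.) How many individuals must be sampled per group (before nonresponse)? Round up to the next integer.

n = 475 per group

n = (z_{α/2} + z_β)² · (σ₁² + σ₂²) / δ²
  = (1.645 + 1.282)² · (13² + 19² = 530) / 4.8²
  = 8.5673 · 530 / 23.04
  = 197.08
Design effect: 2.19 × 197.08 = 431.60.
Adjust for 91% response: 431.60 / 0.91 = 474.29.
Round up → n = 475 per group.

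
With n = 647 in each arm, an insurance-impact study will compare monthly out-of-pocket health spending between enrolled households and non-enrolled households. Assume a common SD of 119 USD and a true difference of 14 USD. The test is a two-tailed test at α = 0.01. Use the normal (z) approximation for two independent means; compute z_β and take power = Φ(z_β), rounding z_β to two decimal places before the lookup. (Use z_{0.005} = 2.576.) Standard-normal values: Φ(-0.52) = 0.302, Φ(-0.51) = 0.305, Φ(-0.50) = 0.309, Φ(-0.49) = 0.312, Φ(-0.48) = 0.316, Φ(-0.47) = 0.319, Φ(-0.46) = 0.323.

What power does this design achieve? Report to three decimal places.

Power ≈ 0.323

z_β = δ·√(n/(σ₁²+σ₂²)) − z_{α/2}
    = 14 · √(647/28322) − 2.576
    = 14 · 0.15114 − 2.576
    = 2.1160 − 2.576 = -0.4600 → -0.46
Power = Φ(-0.46) = 0.323.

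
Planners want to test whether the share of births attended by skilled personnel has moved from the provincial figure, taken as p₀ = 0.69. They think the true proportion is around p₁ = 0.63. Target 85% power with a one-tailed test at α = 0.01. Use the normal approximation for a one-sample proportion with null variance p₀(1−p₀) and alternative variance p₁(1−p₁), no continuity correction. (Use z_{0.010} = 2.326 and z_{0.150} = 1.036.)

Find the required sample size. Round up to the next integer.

n = [z_α·√(p₀q₀) + z_β·√(p₁q₁)]² / (p₁ − p₀)²
  = [2.326·√(0.69·0.31) + 1.036·√(0.63·0.37)]² / (-0.06)²
  = [2.326·0.4625 + 1.036·0.4828]² / 0.0036
  = [1.5759]² / 0.0036
  = 689.89
Round up → n = 690.

n = 690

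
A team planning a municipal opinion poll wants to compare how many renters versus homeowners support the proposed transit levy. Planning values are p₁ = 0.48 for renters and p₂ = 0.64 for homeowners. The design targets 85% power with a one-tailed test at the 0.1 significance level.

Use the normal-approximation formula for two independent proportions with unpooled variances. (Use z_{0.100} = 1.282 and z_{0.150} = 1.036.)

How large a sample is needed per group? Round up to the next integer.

n = 101 per group

n = (z_α + z_β)² · [p₁(1−p₁) + p₂(1−p₂)] / (p₁ − p₂)²
  = (1.282 + 1.036)² · (0.48·0.52 + 0.64·0.36) / (-0.16)²
  = (2.318)² · (0.2496 + 0.2304) / 0.0256
  = 5.3731 · 0.4800 / 0.0256
  = 100.75
Round up → n = 101 per group.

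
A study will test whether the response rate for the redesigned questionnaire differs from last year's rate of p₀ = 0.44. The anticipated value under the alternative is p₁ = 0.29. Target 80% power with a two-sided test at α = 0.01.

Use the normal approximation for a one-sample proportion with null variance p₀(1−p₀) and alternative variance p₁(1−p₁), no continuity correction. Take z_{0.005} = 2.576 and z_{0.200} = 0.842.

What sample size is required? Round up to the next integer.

n = 123

n = [z_{α/2}·√(p₀q₀) + z_β·√(p₁q₁)]² / (p₁ − p₀)²
  = [2.576·√(0.44·0.56) + 0.842·√(0.29·0.71)]² / (-0.15)²
  = [2.576·0.4964 + 0.842·0.4538]² / 0.0225
  = [1.6608]² / 0.0225
  = 122.58
Round up → n = 123.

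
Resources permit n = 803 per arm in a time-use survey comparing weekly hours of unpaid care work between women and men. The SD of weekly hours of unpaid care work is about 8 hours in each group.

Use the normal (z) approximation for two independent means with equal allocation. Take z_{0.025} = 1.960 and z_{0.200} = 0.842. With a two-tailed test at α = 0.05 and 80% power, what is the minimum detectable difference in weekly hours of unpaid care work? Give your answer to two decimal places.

δ = (z_{α/2} + z_β) · √((σ₁²+σ₂²)/n)
  = (1.960 + 0.842) · √(128/803)
  = 2.802 · √0.1594
  = 2.802 · 0.3993
  = 1.1187

Minimum detectable difference ≈ 1.12 hours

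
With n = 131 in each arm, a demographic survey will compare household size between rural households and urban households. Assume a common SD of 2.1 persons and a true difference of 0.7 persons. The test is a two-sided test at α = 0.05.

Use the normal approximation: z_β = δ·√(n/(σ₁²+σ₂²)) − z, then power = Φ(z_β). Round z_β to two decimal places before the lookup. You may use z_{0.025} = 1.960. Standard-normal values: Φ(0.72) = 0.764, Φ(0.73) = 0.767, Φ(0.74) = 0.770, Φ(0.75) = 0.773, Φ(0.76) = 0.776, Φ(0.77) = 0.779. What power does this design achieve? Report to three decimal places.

Power ≈ 0.770

z_β = δ·√(n/(σ₁²+σ₂²)) − z_{α/2}
    = 0.7 · √(131/8.82) − 1.960
    = 0.7 · 3.85391 − 1.960
    = 2.6977 − 1.960 = 0.7377 → 0.74
Power = Φ(0.74) = 0.770.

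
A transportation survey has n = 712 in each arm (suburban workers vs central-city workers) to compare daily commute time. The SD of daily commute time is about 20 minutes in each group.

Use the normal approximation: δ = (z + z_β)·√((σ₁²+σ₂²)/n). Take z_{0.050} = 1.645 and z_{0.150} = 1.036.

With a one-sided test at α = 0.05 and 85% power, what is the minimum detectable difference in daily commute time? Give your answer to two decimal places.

δ = (z_α + z_β) · √((σ₁²+σ₂²)/n)
  = (1.645 + 1.036) · √(800/712)
  = 2.681 · √1.1236
  = 2.681 · 1.0600
  = 2.8419

Minimum detectable difference ≈ 2.84 minutes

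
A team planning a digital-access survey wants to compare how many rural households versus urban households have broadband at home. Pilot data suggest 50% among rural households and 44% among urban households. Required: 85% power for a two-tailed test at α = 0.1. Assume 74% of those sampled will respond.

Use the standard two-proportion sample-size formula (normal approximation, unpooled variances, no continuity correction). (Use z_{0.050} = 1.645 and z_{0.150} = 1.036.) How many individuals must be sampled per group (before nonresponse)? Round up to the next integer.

n = 1340 per group

n = (z_{α/2} + z_β)² · [p₁(1−p₁) + p₂(1−p₂)] / (p₁ − p₂)²
  = (1.645 + 1.036)² · (0.50·0.50 + 0.44·0.56) / (0.06)²
  = (2.681)² · (0.2500 + 0.2464) / 0.0036
  = 7.1878 · 0.4964 / 0.0036
  = 991.11
Adjust for 74% response: 991.11 / 0.74 = 1339.34.
Round up → n = 1340 per group.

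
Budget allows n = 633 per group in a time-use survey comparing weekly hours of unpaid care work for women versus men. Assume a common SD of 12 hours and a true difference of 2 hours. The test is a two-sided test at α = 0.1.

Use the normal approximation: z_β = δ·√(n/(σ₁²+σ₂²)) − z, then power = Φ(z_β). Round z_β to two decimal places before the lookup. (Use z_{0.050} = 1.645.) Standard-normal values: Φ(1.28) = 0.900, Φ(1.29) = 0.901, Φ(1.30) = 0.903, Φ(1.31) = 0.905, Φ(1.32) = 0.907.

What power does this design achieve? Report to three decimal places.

z_β = δ·√(n/(σ₁²+σ₂²)) − z_{α/2}
    = 2 · √(633/288) − 1.645
    = 2 · 1.48254 − 1.645
    = 2.9651 − 1.645 = 1.3201 → 1.32
Power = Φ(1.32) = 0.907.

Power ≈ 0.907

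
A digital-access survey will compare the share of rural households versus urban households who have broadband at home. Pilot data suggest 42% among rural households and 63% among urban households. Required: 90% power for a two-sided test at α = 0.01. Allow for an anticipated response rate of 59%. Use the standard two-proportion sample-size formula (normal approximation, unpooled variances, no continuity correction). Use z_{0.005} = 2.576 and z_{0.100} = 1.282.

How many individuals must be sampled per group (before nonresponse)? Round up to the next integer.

n = (z_{α/2} + z_β)² · [p₁(1−p₁) + p₂(1−p₂)] / (p₁ − p₂)²
  = (2.576 + 1.282)² · (0.42·0.58 + 0.63·0.37) / (-0.21)²
  = (3.858)² · (0.2436 + 0.2331) / 0.0441
  = 14.8842 · 0.4767 / 0.0441
  = 160.89
Adjust for 59% response: 160.89 / 0.59 = 272.70.
Round up → n = 273 per group.

n = 273 per group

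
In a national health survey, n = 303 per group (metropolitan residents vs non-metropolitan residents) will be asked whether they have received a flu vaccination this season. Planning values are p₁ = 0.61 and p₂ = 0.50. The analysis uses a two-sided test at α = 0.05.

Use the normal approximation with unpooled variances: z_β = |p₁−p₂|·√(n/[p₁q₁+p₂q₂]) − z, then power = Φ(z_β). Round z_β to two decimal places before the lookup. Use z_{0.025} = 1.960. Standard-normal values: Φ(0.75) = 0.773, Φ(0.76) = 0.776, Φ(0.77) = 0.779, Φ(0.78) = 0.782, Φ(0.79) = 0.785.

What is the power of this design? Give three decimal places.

Power ≈ 0.782

z_β = |p₁−p₂|·√(n/[p₁q₁+p₂q₂]) − z_{α/2}
    = 0.11 · √(303/0.4879) − 1.960
    = 0.11 · 24.9205 − 1.960
    = 2.7412 − 1.960 = 0.7812 → 0.78
Power = Φ(0.78) = 0.782.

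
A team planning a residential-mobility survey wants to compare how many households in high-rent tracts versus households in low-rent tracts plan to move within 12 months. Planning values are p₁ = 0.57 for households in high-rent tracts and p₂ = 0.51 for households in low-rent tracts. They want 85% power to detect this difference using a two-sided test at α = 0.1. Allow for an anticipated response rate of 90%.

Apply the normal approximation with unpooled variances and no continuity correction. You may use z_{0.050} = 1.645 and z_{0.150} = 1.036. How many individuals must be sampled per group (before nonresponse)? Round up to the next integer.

n = (z_{α/2} + z_β)² · [p₁(1−p₁) + p₂(1−p₂)] / (p₁ − p₂)²
  = (1.645 + 1.036)² · (0.57·0.43 + 0.51·0.49) / (0.06)²
  = (2.681)² · (0.2451 + 0.2499) / 0.0036
  = 7.1878 · 0.4950 / 0.0036
  = 988.32
Adjust for 90% response: 988.32 / 0.90 = 1098.13.
Round up → n = 1099 per group.

n = 1099 per group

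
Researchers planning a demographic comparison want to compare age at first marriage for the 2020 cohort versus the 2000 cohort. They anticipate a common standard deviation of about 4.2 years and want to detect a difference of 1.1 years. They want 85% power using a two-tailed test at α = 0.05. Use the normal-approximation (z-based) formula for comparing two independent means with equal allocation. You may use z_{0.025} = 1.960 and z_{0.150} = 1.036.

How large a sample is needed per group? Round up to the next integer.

n = (z_{α/2} + z_β)² · (σ₁² + σ₂²) / δ²
  = (1.960 + 1.036)² · (2·4.2² = 35.28) / 1.1²
  = 8.9760 · 35.28 / 1.21
  = 261.71
Round up → n = 262 per group.

n = 262 per group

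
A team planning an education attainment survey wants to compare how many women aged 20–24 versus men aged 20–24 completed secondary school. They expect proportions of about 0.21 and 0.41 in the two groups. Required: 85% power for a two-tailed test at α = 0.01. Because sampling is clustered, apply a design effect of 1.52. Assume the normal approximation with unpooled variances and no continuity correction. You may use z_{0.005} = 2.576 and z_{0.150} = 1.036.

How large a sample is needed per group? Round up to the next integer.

n = 203 per group

n = (z_{α/2} + z_β)² · [p₁(1−p₁) + p₂(1−p₂)] / (p₁ − p₂)²
  = (2.576 + 1.036)² · (0.21·0.79 + 0.41·0.59) / (-0.20)²
  = (3.612)² · (0.1659 + 0.2419) / 0.0400
  = 13.0465 · 0.4078 / 0.0400
  = 133.01
Design effect: 1.52 × 133.01 = 202.17.
Round up → n = 203 per group.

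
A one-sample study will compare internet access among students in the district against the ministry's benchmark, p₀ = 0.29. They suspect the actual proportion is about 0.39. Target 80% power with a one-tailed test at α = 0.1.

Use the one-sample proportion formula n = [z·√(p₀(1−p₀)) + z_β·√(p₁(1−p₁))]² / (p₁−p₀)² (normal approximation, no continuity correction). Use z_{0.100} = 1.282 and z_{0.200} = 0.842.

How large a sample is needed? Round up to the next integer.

n = 99

n = [z_α·√(p₀q₀) + z_β·√(p₁q₁)]² / (p₁ − p₀)²
  = [1.282·√(0.29·0.71) + 0.842·√(0.39·0.61)]² / (0.10)²
  = [1.282·0.4538 + 0.842·0.4877]² / 0.0100
  = [0.9924]² / 0.0100
  = 98.49
Round up → n = 99.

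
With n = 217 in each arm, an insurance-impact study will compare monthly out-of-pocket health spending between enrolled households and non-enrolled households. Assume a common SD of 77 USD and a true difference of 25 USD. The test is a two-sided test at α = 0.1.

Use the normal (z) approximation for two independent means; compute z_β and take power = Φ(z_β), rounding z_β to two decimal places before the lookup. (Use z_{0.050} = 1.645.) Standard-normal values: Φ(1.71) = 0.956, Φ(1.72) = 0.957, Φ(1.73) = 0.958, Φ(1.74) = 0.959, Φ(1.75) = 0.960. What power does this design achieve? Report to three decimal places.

z_β = δ·√(n/(σ₁²+σ₂²)) − z_{α/2}
    = 25 · √(217/11858) − 1.645
    = 25 · 0.13528 − 1.645
    = 3.3819 − 1.645 = 1.7369 → 1.74
Power = Φ(1.74) = 0.959.

Power ≈ 0.959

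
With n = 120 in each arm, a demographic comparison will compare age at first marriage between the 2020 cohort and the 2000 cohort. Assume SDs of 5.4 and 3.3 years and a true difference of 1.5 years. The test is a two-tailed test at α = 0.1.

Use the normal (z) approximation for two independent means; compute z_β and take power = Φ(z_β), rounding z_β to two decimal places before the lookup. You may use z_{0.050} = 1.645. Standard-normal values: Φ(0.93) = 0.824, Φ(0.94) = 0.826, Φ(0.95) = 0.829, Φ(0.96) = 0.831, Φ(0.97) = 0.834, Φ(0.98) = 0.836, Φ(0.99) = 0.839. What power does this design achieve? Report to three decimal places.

Power ≈ 0.829

z_β = δ·√(n/(σ₁²+σ₂²)) − z_{α/2}
    = 1.5 · √(120/40.05) − 1.645
    = 1.5 · 1.73097 − 1.645
    = 2.5965 − 1.645 = 0.9515 → 0.95
Power = Φ(0.95) = 0.829.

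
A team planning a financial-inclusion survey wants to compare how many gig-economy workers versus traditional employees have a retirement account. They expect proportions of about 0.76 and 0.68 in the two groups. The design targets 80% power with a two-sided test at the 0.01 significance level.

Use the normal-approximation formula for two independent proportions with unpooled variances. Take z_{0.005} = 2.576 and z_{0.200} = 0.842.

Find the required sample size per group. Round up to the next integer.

n = 731 per group

n = (z_{α/2} + z_β)² · [p₁(1−p₁) + p₂(1−p₂)] / (p₁ − p₂)²
  = (2.576 + 0.842)² · (0.76·0.24 + 0.68·0.32) / (0.08)²
  = (3.418)² · (0.1824 + 0.2176) / 0.0064
  = 11.6827 · 0.4000 / 0.0064
  = 730.17
Round up → n = 731 per group.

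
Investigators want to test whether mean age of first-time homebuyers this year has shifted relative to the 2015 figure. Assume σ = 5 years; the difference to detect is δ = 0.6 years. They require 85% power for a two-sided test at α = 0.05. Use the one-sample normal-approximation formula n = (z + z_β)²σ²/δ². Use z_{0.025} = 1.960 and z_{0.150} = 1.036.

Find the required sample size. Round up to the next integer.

n = 624

n = (z_{α/2} + z_β)² · σ² / δ²
  = (1.960 + 1.036)² · 5² / 0.6²
  = 8.9760 · 25 / 0.36
  = 623.33
Round up → n = 624.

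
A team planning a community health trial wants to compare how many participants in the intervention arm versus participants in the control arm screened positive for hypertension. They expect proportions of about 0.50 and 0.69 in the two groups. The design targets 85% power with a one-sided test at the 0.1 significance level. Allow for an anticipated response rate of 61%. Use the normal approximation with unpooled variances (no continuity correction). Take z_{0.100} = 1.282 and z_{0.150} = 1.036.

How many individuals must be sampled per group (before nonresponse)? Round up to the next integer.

n = 114 per group

n = (z_α + z_β)² · [p₁(1−p₁) + p₂(1−p₂)] / (p₁ − p₂)²
  = (1.282 + 1.036)² · (0.50·0.50 + 0.69·0.31) / (-0.19)²
  = (2.318)² · (0.2500 + 0.2139) / 0.0361
  = 5.3731 · 0.4639 / 0.0361
  = 69.05
Adjust for 61% response: 69.05 / 0.61 = 113.19.
Round up → n = 114 per group.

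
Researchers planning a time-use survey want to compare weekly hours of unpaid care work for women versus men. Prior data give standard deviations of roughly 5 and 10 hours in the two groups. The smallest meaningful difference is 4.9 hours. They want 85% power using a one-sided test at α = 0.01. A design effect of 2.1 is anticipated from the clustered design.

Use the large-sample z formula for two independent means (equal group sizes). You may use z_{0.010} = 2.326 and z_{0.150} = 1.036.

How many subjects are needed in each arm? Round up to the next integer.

n = (z_α + z_β)² · (σ₁² + σ₂²) / δ²
  = (2.326 + 1.036)² · (5² + 10² = 125) / 4.9²
  = 11.3030 · 125 / 24.01
  = 58.85
Design effect: 2.1 × 58.85 = 123.58.
Round up → n = 124 per group.

n = 124 per group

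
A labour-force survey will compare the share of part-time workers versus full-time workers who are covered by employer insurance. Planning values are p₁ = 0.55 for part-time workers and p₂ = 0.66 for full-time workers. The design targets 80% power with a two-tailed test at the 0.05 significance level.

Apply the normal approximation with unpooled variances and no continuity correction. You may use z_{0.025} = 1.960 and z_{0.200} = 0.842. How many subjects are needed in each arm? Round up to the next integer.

n = (z_{α/2} + z_β)² · [p₁(1−p₁) + p₂(1−p₂)] / (p₁ − p₂)²
  = (1.960 + 0.842)² · (0.55·0.45 + 0.66·0.34) / (-0.11)²
  = (2.802)² · (0.2475 + 0.2244) / 0.0121
  = 7.8512 · 0.4719 / 0.0121
  = 306.20
Round up → n = 307 per group.

n = 307 per group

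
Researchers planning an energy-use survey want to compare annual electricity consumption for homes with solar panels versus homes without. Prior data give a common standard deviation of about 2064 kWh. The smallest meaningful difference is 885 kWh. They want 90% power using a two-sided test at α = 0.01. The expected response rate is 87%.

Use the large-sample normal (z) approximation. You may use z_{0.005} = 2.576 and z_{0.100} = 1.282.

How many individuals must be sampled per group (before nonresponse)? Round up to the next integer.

n = 187 per group

n = (z_{α/2} + z_β)² · (σ₁² + σ₂²) / δ²
  = (2.576 + 1.282)² · (2·2064² = 8520192) / 885²
  = 14.8842 · 8520192 / 783225
  = 161.92
Adjust for 87% response: 161.92 / 0.87 = 186.11.
Round up → n = 187 per group.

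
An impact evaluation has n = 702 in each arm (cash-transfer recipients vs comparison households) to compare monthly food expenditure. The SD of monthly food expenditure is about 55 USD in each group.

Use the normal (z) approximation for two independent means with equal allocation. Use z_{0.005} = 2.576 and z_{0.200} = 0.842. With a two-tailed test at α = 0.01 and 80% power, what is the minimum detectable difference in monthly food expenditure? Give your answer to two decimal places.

Minimum detectable difference ≈ 10.03 USD

δ = (z_{α/2} + z_β) · √((σ₁²+σ₂²)/n)
  = (2.576 + 0.842) · √(6050/702)
  = 3.418 · √8.6182
  = 3.418 · 2.9357
  = 10.0342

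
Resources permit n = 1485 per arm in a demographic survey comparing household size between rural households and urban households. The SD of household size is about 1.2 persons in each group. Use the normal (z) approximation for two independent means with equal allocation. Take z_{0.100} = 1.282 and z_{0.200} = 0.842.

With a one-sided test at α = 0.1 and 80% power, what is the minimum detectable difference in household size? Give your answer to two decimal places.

Minimum detectable difference ≈ 0.09 persons

δ = (z_α + z_β) · √((σ₁²+σ₂²)/n)
  = (1.282 + 0.842) · √(2.88/1485)
  = 2.124 · √0.00194
  = 2.124 · 0.0440
  = 0.0935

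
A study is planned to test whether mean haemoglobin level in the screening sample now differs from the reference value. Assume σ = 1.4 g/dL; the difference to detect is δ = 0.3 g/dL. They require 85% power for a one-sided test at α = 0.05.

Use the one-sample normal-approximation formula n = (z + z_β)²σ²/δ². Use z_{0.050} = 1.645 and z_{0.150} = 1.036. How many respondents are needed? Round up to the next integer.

n = 157

n = (z_α + z_β)² · σ² / δ²
  = (1.645 + 1.036)² · 1.4² / 0.3²
  = 7.1878 · 1.96 / 0.09
  = 156.53
Round up → n = 157.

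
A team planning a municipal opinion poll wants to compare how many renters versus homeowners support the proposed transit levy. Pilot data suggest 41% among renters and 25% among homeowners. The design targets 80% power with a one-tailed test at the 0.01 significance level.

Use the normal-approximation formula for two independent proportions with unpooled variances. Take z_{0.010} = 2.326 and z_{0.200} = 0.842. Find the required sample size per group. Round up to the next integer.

n = (z_α + z_β)² · [p₁(1−p₁) + p₂(1−p₂)] / (p₁ − p₂)²
  = (2.326 + 0.842)² · (0.41·0.59 + 0.25·0.75) / (0.16)²
  = (3.168)² · (0.2419 + 0.1875) / 0.0256
  = 10.0362 · 0.4294 / 0.0256
  = 168.34
Round up → n = 169 per group.

n = 169 per group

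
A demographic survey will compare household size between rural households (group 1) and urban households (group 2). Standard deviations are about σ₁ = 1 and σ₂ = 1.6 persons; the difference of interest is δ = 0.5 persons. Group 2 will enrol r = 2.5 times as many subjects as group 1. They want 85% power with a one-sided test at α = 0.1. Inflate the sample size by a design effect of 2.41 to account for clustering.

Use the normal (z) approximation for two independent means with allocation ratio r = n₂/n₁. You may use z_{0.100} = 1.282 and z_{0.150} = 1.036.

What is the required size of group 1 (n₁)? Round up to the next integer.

n₁ = 105

n₁ = (z_α + z_β)² · (σ₁² + σ₂²/r) / δ²
   = (1.282 + 1.036)² · (1² + 1.6²/2.5) / 0.5²
   = 5.3731 · (1 + 1.024) / 0.25
   = 5.3731 · 2.024 / 0.25
   = 43.50
Design effect: 2.41 × 43.50 = 104.84.
Round up → n₁ = 105; n₂ = r·n₁ = 2.5 × 105 = 263.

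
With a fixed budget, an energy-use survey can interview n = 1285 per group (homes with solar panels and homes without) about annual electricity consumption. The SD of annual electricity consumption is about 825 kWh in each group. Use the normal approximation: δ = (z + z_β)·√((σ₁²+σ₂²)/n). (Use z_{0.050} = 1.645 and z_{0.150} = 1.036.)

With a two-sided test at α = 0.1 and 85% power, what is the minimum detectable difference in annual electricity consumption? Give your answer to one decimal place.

δ = (z_{α/2} + z_β) · √((σ₁²+σ₂²)/n)
  = (1.645 + 1.036) · √(1361250/1285)
  = 2.681 · √1059.3
  = 2.681 · 32.5475
  = 87.2598

Minimum detectable difference ≈ 87.3 kWh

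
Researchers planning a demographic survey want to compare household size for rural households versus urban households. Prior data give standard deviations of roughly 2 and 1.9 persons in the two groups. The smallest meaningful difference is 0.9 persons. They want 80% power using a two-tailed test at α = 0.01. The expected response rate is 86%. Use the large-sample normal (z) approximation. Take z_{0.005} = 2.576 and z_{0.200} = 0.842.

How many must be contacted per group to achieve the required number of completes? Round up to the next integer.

n = 128 per group

n = (z_{α/2} + z_β)² · (σ₁² + σ₂²) / δ²
  = (2.576 + 0.842)² · (2² + 1.9² = 7.61) / 0.9²
  = 11.6827 · 7.61 / 0.81
  = 109.76
Adjust for 86% response: 109.76 / 0.86 = 127.63.
Round up → n = 128 per group.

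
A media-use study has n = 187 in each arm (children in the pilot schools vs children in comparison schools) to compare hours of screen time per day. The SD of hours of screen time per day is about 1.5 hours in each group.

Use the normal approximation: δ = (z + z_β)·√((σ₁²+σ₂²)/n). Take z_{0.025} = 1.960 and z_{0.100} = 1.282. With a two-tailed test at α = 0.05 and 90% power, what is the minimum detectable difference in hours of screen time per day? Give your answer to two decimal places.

Minimum detectable difference ≈ 0.50 hours

δ = (z_{α/2} + z_β) · √((σ₁²+σ₂²)/n)
  = (1.960 + 1.282) · √(4.5/187)
  = 3.242 · √0.02406
  = 3.242 · 0.1551
  = 0.5029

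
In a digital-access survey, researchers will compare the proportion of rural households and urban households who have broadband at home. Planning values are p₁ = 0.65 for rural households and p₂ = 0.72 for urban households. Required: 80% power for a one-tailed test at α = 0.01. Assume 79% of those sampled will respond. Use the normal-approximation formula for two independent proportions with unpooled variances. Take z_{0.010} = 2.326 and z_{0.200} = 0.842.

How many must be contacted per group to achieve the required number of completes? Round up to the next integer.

n = (z_α + z_β)² · [p₁(1−p₁) + p₂(1−p₂)] / (p₁ − p₂)²
  = (2.326 + 0.842)² · (0.65·0.35 + 0.72·0.28) / (-0.07)²
  = (3.168)² · (0.2275 + 0.2016) / 0.0049
  = 10.0362 · 0.4291 / 0.0049
  = 878.89
Adjust for 79% response: 878.89 / 0.79 = 1112.51.
Round up → n = 1113 per group.

n = 1113 per group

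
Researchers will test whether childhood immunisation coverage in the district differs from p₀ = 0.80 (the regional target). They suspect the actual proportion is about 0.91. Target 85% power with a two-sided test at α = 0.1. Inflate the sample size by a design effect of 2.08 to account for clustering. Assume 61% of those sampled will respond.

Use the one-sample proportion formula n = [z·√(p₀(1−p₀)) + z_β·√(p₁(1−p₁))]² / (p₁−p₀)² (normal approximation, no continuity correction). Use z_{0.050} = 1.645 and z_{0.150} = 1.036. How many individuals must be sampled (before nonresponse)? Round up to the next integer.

n = 257

n = [z_{α/2}·√(p₀q₀) + z_β·√(p₁q₁)]² / (p₁ − p₀)²
  = [1.645·√(0.80·0.20) + 1.036·√(0.91·0.09)]² / (0.11)²
  = [1.645·0.4000 + 1.036·0.2862]² / 0.0121
  = [0.9545]² / 0.0121
  = 75.29
Design effect: 2.08 × 75.29 = 156.61.
Adjust for 61% response: 156.61 / 0.61 = 256.74.
Round up → n = 257.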